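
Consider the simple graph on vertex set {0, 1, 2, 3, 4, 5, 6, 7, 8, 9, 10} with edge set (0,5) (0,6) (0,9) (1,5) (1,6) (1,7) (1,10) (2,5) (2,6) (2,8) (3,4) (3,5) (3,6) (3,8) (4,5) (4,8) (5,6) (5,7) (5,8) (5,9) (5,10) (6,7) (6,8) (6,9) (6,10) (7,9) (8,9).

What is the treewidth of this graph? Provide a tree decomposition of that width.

Each bag holds 4 vertices, so the decomposition has width 3, which upper-bounds the treewidth. For the lower bound, the 4 vertices {3, 4, 5, 8} are pairwise adjacent, and any tree decomposition puts a clique entirely inside one bag — forcing width ≥ 3. Hence tw(G) = 3 exactly.

Treewidth 3.
One optimal decomposition is:
Bags: B1 = {1, 5, 6, 7}  B2 = {5, 6, 7, 9}  B3 = {5, 6, 8, 9}  B4 = {0, 5, 6, 9}  B5 = {3, 5, 6, 8}  B6 = {1, 5, 6, 10}  B7 = {2, 5, 6, 8}  B8 = {3, 4, 5, 8}
Tree: B1–B2, B2–B3, B3–B4, B3–B5, B1–B6, B3–B7, B5–B8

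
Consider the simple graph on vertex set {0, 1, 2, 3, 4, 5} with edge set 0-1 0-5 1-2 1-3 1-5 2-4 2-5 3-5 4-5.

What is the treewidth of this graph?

2

A width-2 tree decomposition is:
Bags: B1 = {2, 4, 5}  B2 = {1, 2, 5}  B3 = {1, 3, 5}  B4 = {0, 1, 5}
Tree: B1–B2, B2–B3, B3–B4
The largest bag has 3 vertices, giving width 2; this decomposition certifies tw(G) ≤ 2. For the lower bound, the 3 vertices {0, 1, 5} are pairwise adjacent, and any tree decomposition puts a clique entirely inside one bag — forcing width ≥ 2. The upper and lower bounds meet at 2, so that is the treewidth.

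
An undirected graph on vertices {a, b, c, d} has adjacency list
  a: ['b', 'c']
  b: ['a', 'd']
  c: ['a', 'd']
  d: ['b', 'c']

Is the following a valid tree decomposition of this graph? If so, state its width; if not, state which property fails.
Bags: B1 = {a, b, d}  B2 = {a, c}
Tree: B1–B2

A tree decomposition must satisfy three properties: every vertex lies in some bag; for every edge, both endpoints lie together in some bag; and for every vertex, the bags containing it form a connected subtree. Here edge (d,c) lies in no bag, so the decomposition is invalid.

No — edge (d,c) lies in no bag.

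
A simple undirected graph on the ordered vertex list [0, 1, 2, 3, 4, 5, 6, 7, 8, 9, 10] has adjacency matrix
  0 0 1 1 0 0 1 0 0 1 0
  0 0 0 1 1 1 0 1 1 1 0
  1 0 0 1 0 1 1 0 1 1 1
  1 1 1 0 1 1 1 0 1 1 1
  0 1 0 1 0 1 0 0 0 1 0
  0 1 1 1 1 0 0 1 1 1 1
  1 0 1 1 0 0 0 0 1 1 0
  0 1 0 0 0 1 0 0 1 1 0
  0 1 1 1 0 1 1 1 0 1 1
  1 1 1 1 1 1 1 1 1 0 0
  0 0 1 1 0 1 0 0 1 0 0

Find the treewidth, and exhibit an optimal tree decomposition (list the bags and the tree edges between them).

Treewidth 4.
One such decomposition:
Bags: B1 = {2, 3, 5, 8, 9}  B2 = {1, 3, 5, 8, 9}  B3 = {2, 3, 5, 8, 10}  B4 = {2, 3, 6, 8, 9}  B5 = {0, 2, 3, 6, 9}  B6 = {1, 3, 4, 5, 9}  B7 = {1, 5, 7, 8, 9}
Tree: B1–B2, B1–B3, B1–B4, B4–B5, B2–B6, B2–B7

Each bag holds 5 vertices, so the decomposition has width 4, which upper-bounds the treewidth. For the lower bound, the 5 vertices {1, 3, 5, 8, 9} are pairwise adjacent, and any tree decomposition puts a clique entirely inside one bag — forcing width ≥ 4. Therefore the treewidth is 4.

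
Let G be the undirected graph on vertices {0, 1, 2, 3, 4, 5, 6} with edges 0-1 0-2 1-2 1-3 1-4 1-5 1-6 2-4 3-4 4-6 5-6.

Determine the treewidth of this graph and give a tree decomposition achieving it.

Each bag holds 3 vertices, so the decomposition has width 2, which upper-bounds the treewidth. On the other hand G contains the 3-clique {0, 1, 2}. A clique must lie in a single bag of any decomposition, so no decomposition can have width below 2. Therefore the treewidth is 2.

Treewidth 2.
Bags: B1 = {0, 1, 2}  B2 = {1, 2, 4}  B3 = {1, 4, 6}  B4 = {1, 5, 6}  B5 = {1, 3, 4}
Tree: B1–B2, B2–B3, B3–B4, B2–B5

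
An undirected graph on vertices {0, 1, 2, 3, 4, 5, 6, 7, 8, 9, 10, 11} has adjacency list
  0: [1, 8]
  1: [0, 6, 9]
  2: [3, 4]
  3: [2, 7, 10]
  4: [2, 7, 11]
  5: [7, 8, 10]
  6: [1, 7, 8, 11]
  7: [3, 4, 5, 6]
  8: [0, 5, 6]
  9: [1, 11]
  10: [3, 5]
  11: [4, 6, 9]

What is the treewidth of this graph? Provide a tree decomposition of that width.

Every bag has size at most 4, so the width is 4 − 1 = 3 and tw(G) ≤ 3. For the lower bound: the 4 vertex sets {0,1,9}, {11}, {6}, {4,5,7,8} are disjoint, each induces a connected subgraph, and every pair is joined by at least one edge of G. Contracting each set to a single vertex therefore yields K_{4} as a minor, and since treewidth is minor-monotone, tw(G) ≥ tw(K_{4}) = 3. The upper and lower bounds meet at 3, so that is the treewidth.

Treewidth 3.
Bags: B1 = {0, 1, 9, 11}  B2 = {0, 1, 6, 11}  B3 = {0, 6, 8, 11}  B4 = {4, 6, 8, 11}  B5 = {4, 6, 7, 8}  B6 = {4, 5, 7, 8}  B7 = {2, 4, 5, 7}  B8 = {2, 3, 5, 7}  B9 = {2, 3, 5, 10}
Tree: B1–B2, B2–B3, B3–B4, B4–B5, B5–B6, B6–B7, B7–B8, B8–B9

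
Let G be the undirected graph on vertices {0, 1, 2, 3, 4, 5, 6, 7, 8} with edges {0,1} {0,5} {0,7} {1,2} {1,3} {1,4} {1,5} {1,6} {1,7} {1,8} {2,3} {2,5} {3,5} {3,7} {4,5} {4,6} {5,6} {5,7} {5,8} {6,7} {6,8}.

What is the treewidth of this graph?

A width-3 tree decomposition is:
Bags: B1 = {1, 3, 5, 7}  B2 = {1, 5, 6, 7}  B3 = {1, 4, 5, 6}  B4 = {1, 5, 6, 8}  B5 = {0, 1, 5, 7}  B6 = {1, 2, 3, 5}
Tree: B1–B2, B2–B3, B3–B4, B1–B5, B1–B6
Each bag holds 4 vertices, so the decomposition has width 3, which upper-bounds the treewidth. On the other hand G contains the 4-clique {0, 1, 5, 7}. A clique must lie in a single bag of any decomposition, so no decomposition can have width below 3. Combining the bounds, tw(G) = 3.

3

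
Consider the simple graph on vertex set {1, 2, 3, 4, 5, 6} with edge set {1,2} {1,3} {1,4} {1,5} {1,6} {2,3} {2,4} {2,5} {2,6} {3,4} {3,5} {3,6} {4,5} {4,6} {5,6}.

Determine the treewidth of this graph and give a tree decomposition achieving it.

With just one bag of size 6, the width is 6 − 1 = 5, so tw(G) ≤ 5. Conversely, {1, 2, 3, 4, 5, 6} is a clique of size 6, and the vertices of any clique must share a bag in every tree decomposition; so some bag has ≥ 6 vertices and tw(G) ≥ 5. The upper and lower bounds meet at 5, so that is the treewidth.

Treewidth 5.
One such decomposition:
Bags: B1 = {1, 2, 3, 4, 5, 6}
Tree: (single bag)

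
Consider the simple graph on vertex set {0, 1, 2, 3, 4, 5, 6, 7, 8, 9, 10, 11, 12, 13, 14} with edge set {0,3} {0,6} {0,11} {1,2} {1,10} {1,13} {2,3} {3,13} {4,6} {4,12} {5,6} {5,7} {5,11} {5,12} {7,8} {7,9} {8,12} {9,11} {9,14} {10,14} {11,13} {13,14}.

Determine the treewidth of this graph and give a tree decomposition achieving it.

Treewidth 3.
One optimal decomposition is:
Bags: B1 = {1, 2, 10, 14}  B2 = {1, 2, 13, 14}  B3 = {2, 3, 13, 14}  B4 = {3, 9, 13, 14}  B5 = {3, 9, 11, 13}  B6 = {0, 3, 9, 11}  B7 = {0, 7, 9, 11}  B8 = {0, 5, 7, 11}  B9 = {0, 5, 6, 7}  B10 = {5, 6, 7, 8}  B11 = {5, 6, 8, 12}  B12 = {4, 6, 8, 12}
Tree: B1–B2, B2–B3, B3–B4, B4–B5, B5–B6, B6–B7, B7–B8, B8–B9, B9–B10, B10–B11, B11–B12

Each bag holds 4 vertices, so the decomposition has width 3, which upper-bounds the treewidth. For the lower bound: the 4 vertex sets {1,2,10}, {14}, {13}, {0,3,9,11} are disjoint, each induces a connected subgraph, and every pair is joined by at least one edge of G. Contracting each set to a single vertex therefore yields K_{4} as a minor, and since treewidth is minor-monotone, tw(G) ≥ tw(K_{4}) = 3. The upper and lower bounds meet at 3, so that is the treewidth.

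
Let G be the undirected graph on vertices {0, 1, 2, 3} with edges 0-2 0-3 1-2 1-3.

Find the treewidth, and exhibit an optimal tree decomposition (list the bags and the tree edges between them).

Treewidth 2.
Bags: B1 = {0, 2, 3}  B2 = {1, 2, 3}
Tree: B1–B2

The largest bag has 3 vertices, giving width 2; this decomposition certifies tw(G) ≤ 2. Since 2–0–3–1–2 is a cycle in G, G is not acyclic. Forests are exactly the graphs of treewidth ≤ 1, so tw(G) ≥ 2. Hence tw(G) = 2 exactly.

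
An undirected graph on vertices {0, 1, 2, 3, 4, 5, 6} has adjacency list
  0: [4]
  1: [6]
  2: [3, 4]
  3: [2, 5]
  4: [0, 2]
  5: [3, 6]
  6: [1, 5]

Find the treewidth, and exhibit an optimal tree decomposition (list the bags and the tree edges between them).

Treewidth 1.
One such decomposition:
Bags: B1 = {1, 6}  B2 = {5, 6}  B3 = {3, 5}  B4 = {2, 3}  B5 = {2, 4}  B6 = {0, 4}
Tree: B1–B2, B2–B3, B3–B4, B4–B5, B5–B6

Every bag has size at most 2, so the width is 2 − 1 = 1 and tw(G) ≤ 1. G has an edge, so its treewidth is at least 1. Combining the bounds, tw(G) = 1.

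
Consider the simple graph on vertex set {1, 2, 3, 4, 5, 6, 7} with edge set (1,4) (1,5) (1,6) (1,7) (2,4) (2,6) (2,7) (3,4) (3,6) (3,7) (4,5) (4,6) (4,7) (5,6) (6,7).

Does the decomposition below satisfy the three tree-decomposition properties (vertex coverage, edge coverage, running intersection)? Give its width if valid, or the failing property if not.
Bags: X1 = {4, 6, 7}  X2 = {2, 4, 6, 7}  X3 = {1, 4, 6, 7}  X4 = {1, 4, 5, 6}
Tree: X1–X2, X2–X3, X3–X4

No — vertex 3 appears in no bag.

A tree decomposition must satisfy three properties: every vertex lies in some bag; for every edge, both endpoints lie together in some bag; and for every vertex, the bags containing it form a connected subtree. Here vertex 3 appears in no bag, so the decomposition is invalid.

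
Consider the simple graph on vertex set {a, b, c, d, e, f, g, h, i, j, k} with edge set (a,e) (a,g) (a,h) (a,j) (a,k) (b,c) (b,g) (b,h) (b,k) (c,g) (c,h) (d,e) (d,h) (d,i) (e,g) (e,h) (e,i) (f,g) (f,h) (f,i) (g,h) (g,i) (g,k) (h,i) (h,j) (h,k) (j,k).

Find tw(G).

A width-3 tree decomposition is:
Bags: B1 = {a, e, g, h}  B2 = {e, g, h, i}  B3 = {a, g, h, k}  B4 = {b, g, h, k}  B5 = {a, h, j, k}  B6 = {d, e, h, i}  B7 = {f, g, h, i}  B8 = {b, c, g, h}
Tree: B1–B2, B1–B3, B3–B4, B3–B5, B2–B6, B2–B7, B4–B8
The largest bag has 4 vertices, giving width 3; this decomposition certifies tw(G) ≤ 3. For the lower bound, the 4 vertices {d, e, h, i} are pairwise adjacent, and any tree decomposition puts a clique entirely inside one bag — forcing width ≥ 3. Combining the bounds, tw(G) = 3.

3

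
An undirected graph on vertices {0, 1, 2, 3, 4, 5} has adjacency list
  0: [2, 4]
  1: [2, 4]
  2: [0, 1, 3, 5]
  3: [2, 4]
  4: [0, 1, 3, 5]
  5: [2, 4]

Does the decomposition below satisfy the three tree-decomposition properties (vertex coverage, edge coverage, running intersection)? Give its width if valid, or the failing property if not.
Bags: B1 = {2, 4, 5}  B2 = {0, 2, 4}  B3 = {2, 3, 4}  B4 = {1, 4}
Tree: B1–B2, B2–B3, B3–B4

No — edge (2,1) lies in no bag.

A tree decomposition must satisfy three properties: every vertex lies in some bag; for every edge, both endpoints lie together in some bag; and for every vertex, the bags containing it form a connected subtree. Here edge (2,1) lies in no bag, so the decomposition is invalid.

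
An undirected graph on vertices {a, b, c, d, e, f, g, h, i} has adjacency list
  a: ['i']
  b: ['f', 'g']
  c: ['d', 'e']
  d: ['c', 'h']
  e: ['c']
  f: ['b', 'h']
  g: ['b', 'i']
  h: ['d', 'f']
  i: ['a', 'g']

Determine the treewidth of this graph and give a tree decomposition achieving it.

Treewidth 1.
One optimal decomposition is:
Bags: B1 = {c, e}  B2 = {c, d}  B3 = {d, h}  B4 = {f, h}  B5 = {b, f}  B6 = {b, g}  B7 = {g, i}  B8 = {a, i}
Tree: B1–B2, B2–B3, B3–B4, B4–B5, B5–B6, B6–B7, B7–B8

The largest bag has 2 vertices, giving width 1; this decomposition certifies tw(G) ≤ 1. G has an edge, so its treewidth is at least 1. Combining the bounds, tw(G) = 1.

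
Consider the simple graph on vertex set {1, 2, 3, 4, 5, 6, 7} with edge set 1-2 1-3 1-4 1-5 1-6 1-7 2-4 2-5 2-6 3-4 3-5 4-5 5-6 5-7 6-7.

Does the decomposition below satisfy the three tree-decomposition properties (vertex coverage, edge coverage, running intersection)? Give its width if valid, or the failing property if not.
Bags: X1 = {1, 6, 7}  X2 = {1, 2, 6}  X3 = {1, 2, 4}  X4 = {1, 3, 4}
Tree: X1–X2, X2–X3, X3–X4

A tree decomposition must satisfy three properties: every vertex lies in some bag; for every edge, both endpoints lie together in some bag; and for every vertex, the bags containing it form a connected subtree. Here vertex 5 appears in no bag, so the decomposition is invalid.

No — vertex 5 appears in no bag.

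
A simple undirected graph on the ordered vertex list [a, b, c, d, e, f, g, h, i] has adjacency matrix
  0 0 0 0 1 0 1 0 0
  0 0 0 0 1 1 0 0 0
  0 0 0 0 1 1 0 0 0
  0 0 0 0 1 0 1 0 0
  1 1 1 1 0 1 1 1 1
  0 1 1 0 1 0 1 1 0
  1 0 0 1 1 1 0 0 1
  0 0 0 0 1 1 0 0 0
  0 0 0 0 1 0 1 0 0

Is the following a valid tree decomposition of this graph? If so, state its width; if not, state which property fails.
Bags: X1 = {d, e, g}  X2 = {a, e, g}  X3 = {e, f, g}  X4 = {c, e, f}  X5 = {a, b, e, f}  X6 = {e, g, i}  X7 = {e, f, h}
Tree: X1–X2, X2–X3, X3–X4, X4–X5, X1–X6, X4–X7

No — bags containing vertex a are not connected in the tree.

A tree decomposition must satisfy three properties: every vertex lies in some bag; for every edge, both endpoints lie together in some bag; and for every vertex, the bags containing it form a connected subtree. Here bags containing vertex a are not connected in the tree, so the decomposition is invalid.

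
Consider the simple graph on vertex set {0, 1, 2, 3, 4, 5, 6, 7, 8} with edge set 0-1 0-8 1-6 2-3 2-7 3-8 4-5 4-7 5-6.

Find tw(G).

A width-2 tree decomposition is:
Bags: B1 = {1, 5, 6}  B2 = {0, 1, 5}  B3 = {0, 5, 8}  B4 = {3, 5, 8}  B5 = {2, 3, 5}  B6 = {2, 5, 7}  B7 = {4, 5, 7}
Tree: B1–B2, B2–B3, B3–B4, B4–B5, B5–B6, B6–B7
The largest bag has 3 vertices, giving width 2; this decomposition certifies tw(G) ≤ 2. The edges 5–6–1–0–8–3–2–7–4–5 form a cycle, so G is not a tree and its treewidth is at least 2. Therefore the treewidth is 2.

2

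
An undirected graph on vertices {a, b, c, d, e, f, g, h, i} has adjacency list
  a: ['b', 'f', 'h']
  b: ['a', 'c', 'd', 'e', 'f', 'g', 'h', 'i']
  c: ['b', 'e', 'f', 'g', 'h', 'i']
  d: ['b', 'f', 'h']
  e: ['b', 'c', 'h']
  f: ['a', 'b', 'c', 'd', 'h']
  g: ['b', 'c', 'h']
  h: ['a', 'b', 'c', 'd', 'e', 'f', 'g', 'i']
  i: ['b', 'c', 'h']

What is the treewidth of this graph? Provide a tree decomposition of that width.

Treewidth 3.
Bags: B1 = {a, b, f, h}  B2 = {b, c, f, h}  B3 = {b, c, g, h}  B4 = {b, c, e, h}  B5 = {b, d, f, h}  B6 = {b, c, h, i}
Tree: B1–B2, B2–B3, B2–B4, B1–B5, B3–B6

The largest bag has 4 vertices, giving width 3; this decomposition certifies tw(G) ≤ 3. On the other hand G contains the 4-clique {b, d, f, h}. A clique must lie in a single bag of any decomposition, so no decomposition can have width below 3. Therefore the treewidth is 3.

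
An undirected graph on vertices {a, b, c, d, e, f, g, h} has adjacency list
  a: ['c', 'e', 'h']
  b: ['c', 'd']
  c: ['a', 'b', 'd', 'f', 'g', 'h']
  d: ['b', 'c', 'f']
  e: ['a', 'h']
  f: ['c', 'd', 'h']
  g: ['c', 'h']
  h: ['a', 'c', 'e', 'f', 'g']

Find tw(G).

2

A width-2 tree decomposition is:
Bags: B1 = {c, d, f}  B2 = {c, f, h}  B3 = {b, c, d}  B4 = {c, g, h}  B5 = {a, c, h}  B6 = {a, e, h}
Tree: B1–B2, B1–B3, B2–B4, B2–B5, B5–B6
Every bag has size at most 3, so the width is 3 − 1 = 2 and tw(G) ≤ 2. For the lower bound, the 3 vertices {a, e, h} are pairwise adjacent, and any tree decomposition puts a clique entirely inside one bag — forcing width ≥ 2. Combining the bounds, tw(G) = 2.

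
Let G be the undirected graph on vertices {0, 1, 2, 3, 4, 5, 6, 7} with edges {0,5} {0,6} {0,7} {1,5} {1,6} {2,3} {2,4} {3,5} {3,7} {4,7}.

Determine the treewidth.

2

A width-2 tree decomposition is:
Bags: B1 = {2, 4, 7}  B2 = {2, 3, 7}  B3 = {0, 3, 7}  B4 = {0, 3, 5}  B5 = {0, 5, 6}  B6 = {1, 5, 6}
Tree: B1–B2, B2–B3, B3–B4, B4–B5, B5–B6
The largest bag has 3 vertices, giving width 2; this decomposition certifies tw(G) ≤ 2. The edges 4–2–3–7–4 form a cycle, so G is not a tree and its treewidth is at least 2. Combining the bounds, tw(G) = 2.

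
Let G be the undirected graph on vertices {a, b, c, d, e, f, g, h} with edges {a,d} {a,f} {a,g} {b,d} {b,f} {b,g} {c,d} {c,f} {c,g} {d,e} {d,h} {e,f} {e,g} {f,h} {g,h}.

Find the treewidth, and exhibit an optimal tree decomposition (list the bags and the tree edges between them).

Treewidth 3.
Bags: B1 = {b, d, f, g}  B2 = {a, d, f, g}  B3 = {d, f, g, h}  B4 = {c, d, f, g}  B5 = {d, e, f, g}
Tree: B1–B2, B2–B3, B3–B4, B4–B5

Every bag has size at most 4, so the width is 4 − 1 = 3 and tw(G) ≤ 3. For the lower bound: the 4 vertex sets {b,g}, {a,f}, {d}, {h} are disjoint, each induces a connected subgraph, and every pair is joined by at least one edge of G. Contracting each set to a single vertex therefore yields K_{4} as a minor, and since treewidth is minor-monotone, tw(G) ≥ tw(K_{4}) = 3. Combining the bounds, tw(G) = 3.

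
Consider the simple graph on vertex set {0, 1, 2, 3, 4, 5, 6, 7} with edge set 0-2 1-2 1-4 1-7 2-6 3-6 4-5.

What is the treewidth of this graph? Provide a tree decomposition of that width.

Each bag holds 2 vertices, so the decomposition has width 1, which upper-bounds the treewidth. Since G has at least one edge (e.g. 1–4), it is not an edgeless graph, so tw(G) ≥ 1. Therefore the treewidth is 1.

Treewidth 1.
One optimal decomposition is:
Bags: B1 = {1, 4}  B2 = {1, 2}  B3 = {1, 7}  B4 = {4, 5}  B5 = {2, 6}  B6 = {3, 6}  B7 = {0, 2}
Tree: B1–B2, B2–B3, B1–B4, B2–B5, B5–B6, B5–B7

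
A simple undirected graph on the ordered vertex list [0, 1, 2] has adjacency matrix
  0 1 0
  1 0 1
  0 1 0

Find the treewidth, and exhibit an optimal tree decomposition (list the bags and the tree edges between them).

Each bag holds 2 vertices, so the decomposition has width 1, which upper-bounds the treewidth. G has an edge, so its treewidth is at least 1. Therefore the treewidth is 1.

Treewidth 1.
One such decomposition:
Bags: B1 = {0, 1}  B2 = {1, 2}
Tree: B1–B2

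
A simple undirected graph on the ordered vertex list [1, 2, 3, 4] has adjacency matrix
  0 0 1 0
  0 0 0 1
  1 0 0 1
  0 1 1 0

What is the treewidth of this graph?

A width-1 tree decomposition is:
Bags: B1 = {2, 4}  B2 = {3, 4}  B3 = {1, 3}
Tree: B1–B2, B2–B3
Every bag has size at most 2, so the width is 2 − 1 = 1 and tw(G) ≤ 1. Since G has at least one edge (e.g. 2–4), it is not an edgeless graph, so tw(G) ≥ 1. Therefore the treewidth is 1.

1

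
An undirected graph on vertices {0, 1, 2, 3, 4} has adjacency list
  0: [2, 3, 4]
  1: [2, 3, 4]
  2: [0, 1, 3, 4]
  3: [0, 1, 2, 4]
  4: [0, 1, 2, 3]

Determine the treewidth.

3

A width-3 tree decomposition is:
Bags: B1 = {1, 2, 3, 4}  B2 = {0, 2, 3, 4}
Tree: B1–B2
The largest bag has 4 vertices, giving width 3; this decomposition certifies tw(G) ≤ 3. For the lower bound, the 4 vertices {0, 2, 3, 4} are pairwise adjacent, and any tree decomposition puts a clique entirely inside one bag — forcing width ≥ 3. The upper and lower bounds meet at 3, so that is the treewidth.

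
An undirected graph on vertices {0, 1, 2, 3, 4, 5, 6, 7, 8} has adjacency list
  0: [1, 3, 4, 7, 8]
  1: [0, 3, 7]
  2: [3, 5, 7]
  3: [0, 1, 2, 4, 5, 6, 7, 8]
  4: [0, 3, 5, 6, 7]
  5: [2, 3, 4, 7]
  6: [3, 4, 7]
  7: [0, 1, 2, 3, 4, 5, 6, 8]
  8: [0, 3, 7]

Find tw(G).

A width-3 tree decomposition is:
Bags: B1 = {0, 3, 4, 7}  B2 = {0, 1, 3, 7}  B3 = {3, 4, 5, 7}  B4 = {2, 3, 5, 7}  B5 = {3, 4, 6, 7}  B6 = {0, 3, 7, 8}
Tree: B1–B2, B1–B3, B3–B4, B1–B5, B2–B6
The largest bag has 4 vertices, giving width 3; this decomposition certifies tw(G) ≤ 3. For the lower bound, the 4 vertices {0, 3, 7, 8} are pairwise adjacent, and any tree decomposition puts a clique entirely inside one bag — forcing width ≥ 3. The upper and lower bounds meet at 3, so that is the treewidth.

3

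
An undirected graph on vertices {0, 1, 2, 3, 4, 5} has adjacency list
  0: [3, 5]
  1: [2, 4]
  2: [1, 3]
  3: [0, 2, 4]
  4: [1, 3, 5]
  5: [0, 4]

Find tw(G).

2

A width-2 tree decomposition is:
Bags: B1 = {1, 2, 3}  B2 = {1, 3, 4}  B3 = {0, 3, 4}  B4 = {0, 4, 5}
Tree: B1–B2, B2–B3, B3–B4
The largest bag has 3 vertices, giving width 2; this decomposition certifies tw(G) ≤ 2. For the lower bound, G contains the cycle 2–1–4–3–2, so G is not a forest; only forests have treewidth ≤ 1, hence tw(G) ≥ 2. The upper and lower bounds meet at 2, so that is the treewidth.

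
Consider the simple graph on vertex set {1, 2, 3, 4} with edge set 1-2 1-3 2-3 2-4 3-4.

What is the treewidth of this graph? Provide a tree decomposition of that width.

Treewidth 2.
One such decomposition:
Bags: B1 = {2, 3, 4}  B2 = {1, 2, 3}
Tree: B1–B2

Every bag has size at most 3, so the width is 3 − 1 = 2 and tw(G) ≤ 2. On the other hand G contains the 3-clique {1, 2, 3}. A clique must lie in a single bag of any decomposition, so no decomposition can have width below 2. The upper and lower bounds meet at 2, so that is the treewidth.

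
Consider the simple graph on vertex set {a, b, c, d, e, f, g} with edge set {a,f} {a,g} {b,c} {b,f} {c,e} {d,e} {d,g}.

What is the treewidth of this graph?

A width-2 tree decomposition is:
Bags: B1 = {c, d, e}  B2 = {b, c, d}  B3 = {b, d, f}  B4 = {a, d, f}  B5 = {a, d, g}
Tree: B1–B2, B2–B3, B3–B4, B4–B5
Every bag has size at most 3, so the width is 3 − 1 = 2 and tw(G) ≤ 2. Since d–e–c–b–f–a–g–d is a cycle in G, G is not acyclic. Forests are exactly the graphs of treewidth ≤ 1, so tw(G) ≥ 2. Combining the bounds, tw(G) = 2.

2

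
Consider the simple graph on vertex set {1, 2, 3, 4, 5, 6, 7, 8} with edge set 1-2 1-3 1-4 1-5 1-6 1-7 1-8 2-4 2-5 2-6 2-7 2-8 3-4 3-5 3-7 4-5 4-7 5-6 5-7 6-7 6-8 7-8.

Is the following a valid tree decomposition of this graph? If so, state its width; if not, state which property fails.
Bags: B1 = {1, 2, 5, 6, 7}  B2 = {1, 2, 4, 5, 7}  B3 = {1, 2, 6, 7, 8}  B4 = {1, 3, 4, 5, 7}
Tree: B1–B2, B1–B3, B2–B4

Every vertex of G appears in some bag (union = {1, 2, 3, 4, 5, 6, 7, 8}); every edge is covered by a bag; and for each vertex v the set of bags containing v is connected in the bag tree. The decomposition is therefore valid. The largest bag has 5 vertices, so the width is 4.

Yes; width 4.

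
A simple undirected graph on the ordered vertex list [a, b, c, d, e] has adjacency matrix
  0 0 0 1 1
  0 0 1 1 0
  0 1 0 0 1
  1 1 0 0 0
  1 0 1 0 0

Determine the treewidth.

A width-2 tree decomposition is:
Bags: B1 = {a, c, e}  B2 = {a, c, d}  B3 = {b, c, d}
Tree: B1–B2, B2–B3
Each bag holds 3 vertices, so the decomposition has width 2, which upper-bounds the treewidth. Since c–e–a–d–b–c is a cycle in G, G is not acyclic. Forests are exactly the graphs of treewidth ≤ 1, so tw(G) ≥ 2. Combining the bounds, tw(G) = 2.

2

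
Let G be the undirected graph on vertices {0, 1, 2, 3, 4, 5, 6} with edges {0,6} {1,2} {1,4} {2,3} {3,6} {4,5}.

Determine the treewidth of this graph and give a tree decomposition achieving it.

The largest bag has 2 vertices, giving width 1; this decomposition certifies tw(G) ≤ 1. Since G has at least one edge (e.g. 0–6), it is not an edgeless graph, so tw(G) ≥ 1. The upper and lower bounds meet at 1, so that is the treewidth.

Treewidth 1.
One optimal decomposition is:
Bags: B1 = {0, 6}  B2 = {3, 6}  B3 = {2, 3}  B4 = {1, 2}  B5 = {1, 4}  B6 = {4, 5}
Tree: B1–B2, B2–B3, B3–B4, B4–B5, B5–B6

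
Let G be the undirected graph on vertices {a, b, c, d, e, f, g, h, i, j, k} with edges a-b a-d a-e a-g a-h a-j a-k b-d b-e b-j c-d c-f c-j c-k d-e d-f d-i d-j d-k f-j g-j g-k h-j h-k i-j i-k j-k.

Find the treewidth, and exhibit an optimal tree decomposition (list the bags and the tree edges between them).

Treewidth 3.
Bags: B1 = {c, d, j, k}  B2 = {a, d, j, k}  B3 = {c, d, f, j}  B4 = {a, g, j, k}  B5 = {a, b, d, j}  B6 = {a, b, d, e}  B7 = {d, i, j, k}  B8 = {a, h, j, k}
Tree: B1–B2, B1–B3, B2–B4, B2–B5, B5–B6, B1–B7, B2–B8

The largest bag has 4 vertices, giving width 3; this decomposition certifies tw(G) ≤ 3. On the other hand G contains the 4-clique {c, d, f, j}. A clique must lie in a single bag of any decomposition, so no decomposition can have width below 3. The upper and lower bounds meet at 3, so that is the treewidth.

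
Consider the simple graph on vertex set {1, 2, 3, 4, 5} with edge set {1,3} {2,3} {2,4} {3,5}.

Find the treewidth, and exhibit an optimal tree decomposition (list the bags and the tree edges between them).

Each bag holds 2 vertices, so the decomposition has width 1, which upper-bounds the treewidth. Any graph with an edge has treewidth ≥ 1, and G has the edge 3–5. The upper and lower bounds meet at 1, so that is the treewidth.

Treewidth 1.
One optimal decomposition is:
Bags: B1 = {3, 5}  B2 = {2, 3}  B3 = {2, 4}  B4 = {1, 3}
Tree: B1–B2, B2–B3, B1–B4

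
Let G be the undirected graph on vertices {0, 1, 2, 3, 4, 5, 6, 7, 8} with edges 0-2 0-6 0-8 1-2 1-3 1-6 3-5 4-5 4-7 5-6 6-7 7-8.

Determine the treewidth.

A width-3 tree decomposition is:
Bags: B1 = {0, 1, 2, 8}  B2 = {0, 1, 6, 8}  B3 = {1, 6, 7, 8}  B4 = {1, 3, 6, 7}  B5 = {3, 5, 6, 7}  B6 = {3, 4, 5, 7}
Tree: B1–B2, B2–B3, B3–B4, B4–B5, B5–B6
Each bag holds 4 vertices, so the decomposition has width 3, which upper-bounds the treewidth. For the lower bound: the 4 vertex sets {0,2,8}, {1}, {6}, {3,4,5,7} are disjoint, each induces a connected subgraph, and every pair is joined by at least one edge of G. Contracting each set to a single vertex therefore yields K_{4} as a minor, and since treewidth is minor-monotone, tw(G) ≥ tw(K_{4}) = 3. The upper and lower bounds meet at 3, so that is the treewidth.

3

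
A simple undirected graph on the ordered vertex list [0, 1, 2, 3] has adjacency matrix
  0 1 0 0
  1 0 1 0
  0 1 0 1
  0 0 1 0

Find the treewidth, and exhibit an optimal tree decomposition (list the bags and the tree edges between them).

Treewidth 1.
One such decomposition:
Bags: B1 = {2, 3}  B2 = {1, 2}  B3 = {0, 1}
Tree: B1–B2, B2–B3

The largest bag has 2 vertices, giving width 1; this decomposition certifies tw(G) ≤ 1. Since G has at least one edge (e.g. 3–2), it is not an edgeless graph, so tw(G) ≥ 1. The upper and lower bounds meet at 1, so that is the treewidth.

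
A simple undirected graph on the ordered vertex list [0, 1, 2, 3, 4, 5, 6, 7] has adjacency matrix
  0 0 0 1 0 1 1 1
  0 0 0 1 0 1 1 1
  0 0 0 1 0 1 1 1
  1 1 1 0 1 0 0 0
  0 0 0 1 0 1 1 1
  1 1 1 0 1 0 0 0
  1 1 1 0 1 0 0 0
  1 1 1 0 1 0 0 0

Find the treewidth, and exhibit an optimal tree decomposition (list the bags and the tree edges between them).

Each bag holds 5 vertices, so the decomposition has width 4, which upper-bounds the treewidth. For the lower bound: the 5 vertex sets {0,3}, {4,6}, {2,5}, {7}, {1} are disjoint, each induces a connected subgraph, and every pair is joined by at least one edge of G. Contracting each set to a single vertex therefore yields K_{5} as a minor, and since treewidth is minor-monotone, tw(G) ≥ tw(K_{5}) = 4. Combining the bounds, tw(G) = 4.

Treewidth 4.
Bags: B1 = {0, 3, 5, 6, 7}  B2 = {3, 4, 5, 6, 7}  B3 = {2, 3, 5, 6, 7}  B4 = {1, 3, 5, 6, 7}
Tree: B1–B2, B2–B3, B3–B4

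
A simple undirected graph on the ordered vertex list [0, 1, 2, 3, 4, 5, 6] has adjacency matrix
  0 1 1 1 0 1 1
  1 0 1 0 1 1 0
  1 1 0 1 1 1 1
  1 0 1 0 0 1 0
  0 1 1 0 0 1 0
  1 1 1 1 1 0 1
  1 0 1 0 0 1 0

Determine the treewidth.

A width-3 tree decomposition is:
Bags: B1 = {0, 1, 2, 5}  B2 = {0, 2, 5, 6}  B3 = {1, 2, 4, 5}  B4 = {0, 2, 3, 5}
Tree: B1–B2, B1–B3, B2–B4
Every bag has size at most 4, so the width is 4 − 1 = 3 and tw(G) ≤ 3. Conversely, {0, 1, 2, 5} is a clique of size 4, and the vertices of any clique must share a bag in every tree decomposition; so some bag has ≥ 4 vertices and tw(G) ≥ 3. Hence tw(G) = 3 exactly.

3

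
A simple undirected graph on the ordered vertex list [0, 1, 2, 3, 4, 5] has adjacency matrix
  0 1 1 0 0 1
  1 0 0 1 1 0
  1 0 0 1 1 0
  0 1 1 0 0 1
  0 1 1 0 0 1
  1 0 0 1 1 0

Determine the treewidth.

A width-3 tree decomposition is:
Bags: B1 = {0, 3, 4, 5}  B2 = {0, 2, 3, 4}  B3 = {0, 1, 3, 4}
Tree: B1–B2, B2–B3
Each bag holds 4 vertices, so the decomposition has width 3, which upper-bounds the treewidth. For the lower bound: the 4 vertex sets {0,5}, {2,3}, {4}, {1} are disjoint, each induces a connected subgraph, and every pair is joined by at least one edge of G. Contracting each set to a single vertex therefore yields K_{4} as a minor, and since treewidth is minor-monotone, tw(G) ≥ tw(K_{4}) = 3. Therefore the treewidth is 3.

3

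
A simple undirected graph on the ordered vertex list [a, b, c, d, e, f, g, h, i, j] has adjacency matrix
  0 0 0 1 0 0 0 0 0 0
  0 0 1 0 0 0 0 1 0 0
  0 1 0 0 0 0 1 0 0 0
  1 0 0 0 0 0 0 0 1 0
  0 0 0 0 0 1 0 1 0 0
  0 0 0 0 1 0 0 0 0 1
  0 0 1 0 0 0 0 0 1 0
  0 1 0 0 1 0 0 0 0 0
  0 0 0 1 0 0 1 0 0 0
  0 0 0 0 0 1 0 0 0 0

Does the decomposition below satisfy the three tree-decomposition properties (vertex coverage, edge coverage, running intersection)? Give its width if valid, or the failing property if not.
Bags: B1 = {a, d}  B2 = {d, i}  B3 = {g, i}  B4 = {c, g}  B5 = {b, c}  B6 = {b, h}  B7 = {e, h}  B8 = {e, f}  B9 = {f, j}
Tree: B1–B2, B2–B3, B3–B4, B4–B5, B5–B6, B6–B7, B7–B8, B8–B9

Every vertex of G appears in some bag (union = {a, b, c, d, e, f, g, h, i, j}); every edge is covered by a bag; and for each vertex v the set of bags containing v is connected in the bag tree. The decomposition is therefore valid. The largest bag has 2 vertices, so the width is 1.

Yes; width 1.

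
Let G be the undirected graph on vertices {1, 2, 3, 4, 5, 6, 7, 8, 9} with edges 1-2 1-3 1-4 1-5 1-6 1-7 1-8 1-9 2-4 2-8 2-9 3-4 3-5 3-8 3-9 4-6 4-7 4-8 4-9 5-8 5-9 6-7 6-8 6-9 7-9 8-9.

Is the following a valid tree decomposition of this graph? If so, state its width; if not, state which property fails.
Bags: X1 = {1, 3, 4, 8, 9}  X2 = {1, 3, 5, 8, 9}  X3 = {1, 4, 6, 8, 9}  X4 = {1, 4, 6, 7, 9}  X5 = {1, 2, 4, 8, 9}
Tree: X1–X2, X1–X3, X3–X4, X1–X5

Every vertex of G appears in some bag (union = {1, 2, 3, 4, 5, 6, 7, 8, 9}); every edge is covered by a bag; and for each vertex v the set of bags containing v is connected in the bag tree. The decomposition is therefore valid. The largest bag has 5 vertices, so the width is 4.

Yes; width 4.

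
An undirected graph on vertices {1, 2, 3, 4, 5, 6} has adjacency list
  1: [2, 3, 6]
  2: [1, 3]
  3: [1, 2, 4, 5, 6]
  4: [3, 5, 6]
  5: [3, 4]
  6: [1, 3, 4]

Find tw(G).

2

A width-2 tree decomposition is:
Bags: B1 = {3, 4, 6}  B2 = {3, 4, 5}  B3 = {1, 3, 6}  B4 = {1, 2, 3}
Tree: B1–B2, B1–B3, B3–B4
Each bag holds 3 vertices, so the decomposition has width 2, which upper-bounds the treewidth. On the other hand G contains the 3-clique {1, 2, 3}. A clique must lie in a single bag of any decomposition, so no decomposition can have width below 2. Combining the bounds, tw(G) = 2.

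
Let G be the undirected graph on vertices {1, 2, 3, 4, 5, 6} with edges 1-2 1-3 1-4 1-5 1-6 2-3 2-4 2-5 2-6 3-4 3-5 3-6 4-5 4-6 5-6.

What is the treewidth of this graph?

5

A width-5 tree decomposition is:
Bags: B1 = {1, 2, 3, 4, 5, 6}
Tree: (single bag)
A single bag containing all 6 vertices is trivially a valid decomposition of width 5. On the other hand G contains the 6-clique {1, 2, 3, 4, 5, 6}. A clique must lie in a single bag of any decomposition, so no decomposition can have width below 5. Hence tw(G) = 5 exactly.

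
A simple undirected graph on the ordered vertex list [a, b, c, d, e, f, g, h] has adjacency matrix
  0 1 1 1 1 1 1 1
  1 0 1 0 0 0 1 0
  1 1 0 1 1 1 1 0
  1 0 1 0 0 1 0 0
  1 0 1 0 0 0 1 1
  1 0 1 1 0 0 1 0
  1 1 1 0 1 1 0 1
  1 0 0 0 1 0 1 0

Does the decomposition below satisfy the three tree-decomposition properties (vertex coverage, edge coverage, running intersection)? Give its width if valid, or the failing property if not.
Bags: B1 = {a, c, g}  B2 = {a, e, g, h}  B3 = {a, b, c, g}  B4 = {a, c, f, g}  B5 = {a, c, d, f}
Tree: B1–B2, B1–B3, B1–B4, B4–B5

No — edge (e,c) lies in no bag.

A tree decomposition must satisfy three properties: every vertex lies in some bag; for every edge, both endpoints lie together in some bag; and for every vertex, the bags containing it form a connected subtree. Here edge (e,c) lies in no bag, so the decomposition is invalid.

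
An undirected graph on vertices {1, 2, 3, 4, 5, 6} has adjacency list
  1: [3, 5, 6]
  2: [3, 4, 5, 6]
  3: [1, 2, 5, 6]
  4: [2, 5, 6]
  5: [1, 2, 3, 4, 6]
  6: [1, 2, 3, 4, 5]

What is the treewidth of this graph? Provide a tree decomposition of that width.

Treewidth 3.
Bags: B1 = {2, 4, 5, 6}  B2 = {2, 3, 5, 6}  B3 = {1, 3, 5, 6}
Tree: B1–B2, B2–B3

The largest bag has 4 vertices, giving width 3; this decomposition certifies tw(G) ≤ 3. Conversely, {1, 3, 5, 6} is a clique of size 4, and the vertices of any clique must share a bag in every tree decomposition; so some bag has ≥ 4 vertices and tw(G) ≥ 3. The upper and lower bounds meet at 3, so that is the treewidth.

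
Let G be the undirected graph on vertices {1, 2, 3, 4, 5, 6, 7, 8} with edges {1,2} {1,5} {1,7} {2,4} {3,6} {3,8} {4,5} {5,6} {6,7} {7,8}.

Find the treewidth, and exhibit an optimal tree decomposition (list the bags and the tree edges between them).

The largest bag has 3 vertices, giving width 2; this decomposition certifies tw(G) ≤ 2. Since 2–4–5–1–2 is a cycle in G, G is not acyclic. Forests are exactly the graphs of treewidth ≤ 1, so tw(G) ≥ 2. Therefore the treewidth is 2.

Treewidth 2.
One such decomposition:
Bags: B1 = {1, 2, 4}  B2 = {1, 4, 5}  B3 = {1, 5, 7}  B4 = {5, 6, 7}  B5 = {6, 7, 8}  B6 = {3, 6, 8}
Tree: B1–B2, B2–B3, B3–B4, B4–B5, B5–B6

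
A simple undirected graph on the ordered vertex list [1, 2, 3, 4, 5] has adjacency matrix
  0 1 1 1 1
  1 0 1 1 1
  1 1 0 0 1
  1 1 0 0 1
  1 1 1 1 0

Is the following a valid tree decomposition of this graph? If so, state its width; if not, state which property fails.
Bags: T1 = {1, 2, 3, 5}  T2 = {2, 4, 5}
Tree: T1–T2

No — edge (1,4) lies in no bag.

A tree decomposition must satisfy three properties: every vertex lies in some bag; for every edge, both endpoints lie together in some bag; and for every vertex, the bags containing it form a connected subtree. Here edge (1,4) lies in no bag, so the decomposition is invalid.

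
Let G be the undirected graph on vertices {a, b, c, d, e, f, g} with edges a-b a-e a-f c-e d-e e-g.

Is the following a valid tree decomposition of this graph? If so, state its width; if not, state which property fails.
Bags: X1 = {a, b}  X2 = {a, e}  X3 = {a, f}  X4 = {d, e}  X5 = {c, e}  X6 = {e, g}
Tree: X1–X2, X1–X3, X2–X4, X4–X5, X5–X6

Checking the three conditions: (i) the bags cover all of {a, b, c, d, e, f, g}; (ii) for each edge, some bag contains both endpoints; (iii) the bags containing any fixed vertex form a subtree. All hold, so the decomposition is valid with width 2 − 1 = 1.

Yes; width 1.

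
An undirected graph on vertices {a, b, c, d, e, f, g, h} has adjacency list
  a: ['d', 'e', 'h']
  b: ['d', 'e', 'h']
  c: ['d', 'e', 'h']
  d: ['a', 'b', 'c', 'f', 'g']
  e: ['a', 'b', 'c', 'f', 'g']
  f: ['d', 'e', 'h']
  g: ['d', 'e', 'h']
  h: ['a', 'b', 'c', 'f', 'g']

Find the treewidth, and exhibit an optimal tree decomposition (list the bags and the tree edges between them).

Treewidth 3.
One such decomposition:
Bags: B1 = {d, e, f, h}  B2 = {d, e, g, h}  B3 = {a, d, e, h}  B4 = {b, d, e, h}  B5 = {c, d, e, h}
Tree: B1–B2, B2–B3, B3–B4, B4–B5

Every bag has size at most 4, so the width is 4 − 1 = 3 and tw(G) ≤ 3. For the lower bound: the 4 vertex sets {f,h}, {d,g}, {e}, {a} are disjoint, each induces a connected subgraph, and every pair is joined by at least one edge of G. Contracting each set to a single vertex therefore yields K_{4} as a minor, and since treewidth is minor-monotone, tw(G) ≥ tw(K_{4}) = 3. The upper and lower bounds meet at 3, so that is the treewidth.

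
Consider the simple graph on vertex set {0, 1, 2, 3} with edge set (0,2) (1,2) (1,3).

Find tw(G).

A width-1 tree decomposition is:
Bags: B1 = {0, 2}  B2 = {1, 2}  B3 = {1, 3}
Tree: B1–B2, B2–B3
Every bag has size at most 2, so the width is 2 − 1 = 1 and tw(G) ≤ 1. G has an edge, so its treewidth is at least 1. Combining the bounds, tw(G) = 1.

1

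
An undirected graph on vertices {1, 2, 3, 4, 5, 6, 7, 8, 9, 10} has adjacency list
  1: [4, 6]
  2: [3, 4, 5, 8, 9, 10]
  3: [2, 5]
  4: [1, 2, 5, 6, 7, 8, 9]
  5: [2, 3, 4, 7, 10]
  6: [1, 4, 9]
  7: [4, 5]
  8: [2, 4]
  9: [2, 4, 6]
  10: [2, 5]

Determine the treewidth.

2

A width-2 tree decomposition is:
Bags: B1 = {4, 6, 9}  B2 = {2, 4, 9}  B3 = {2, 4, 8}  B4 = {2, 4, 5}  B5 = {4, 5, 7}  B6 = {2, 5, 10}  B7 = {2, 3, 5}  B8 = {1, 4, 6}
Tree: B1–B2, B2–B3, B3–B4, B4–B5, B4–B6, B6–B7, B1–B8
Each bag holds 3 vertices, so the decomposition has width 2, which upper-bounds the treewidth. On the other hand G contains the 3-clique {2, 5, 10}. A clique must lie in a single bag of any decomposition, so no decomposition can have width below 2. Therefore the treewidth is 2.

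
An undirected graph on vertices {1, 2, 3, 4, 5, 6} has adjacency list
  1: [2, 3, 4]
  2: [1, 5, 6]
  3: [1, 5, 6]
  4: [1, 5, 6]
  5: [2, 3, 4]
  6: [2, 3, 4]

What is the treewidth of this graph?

A width-3 tree decomposition is:
Bags: B1 = {2, 3, 4, 6}  B2 = {2, 3, 4, 5}  B3 = {1, 2, 3, 4}
Tree: B1–B2, B2–B3
Every bag has size at most 4, so the width is 4 − 1 = 3 and tw(G) ≤ 3. For the lower bound: the 4 vertex sets {3,6}, {4,5}, {2}, {1} are disjoint, each induces a connected subgraph, and every pair is joined by at least one edge of G. Contracting each set to a single vertex therefore yields K_{4} as a minor, and since treewidth is minor-monotone, tw(G) ≥ tw(K_{4}) = 3. The upper and lower bounds meet at 3, so that is the treewidth.

3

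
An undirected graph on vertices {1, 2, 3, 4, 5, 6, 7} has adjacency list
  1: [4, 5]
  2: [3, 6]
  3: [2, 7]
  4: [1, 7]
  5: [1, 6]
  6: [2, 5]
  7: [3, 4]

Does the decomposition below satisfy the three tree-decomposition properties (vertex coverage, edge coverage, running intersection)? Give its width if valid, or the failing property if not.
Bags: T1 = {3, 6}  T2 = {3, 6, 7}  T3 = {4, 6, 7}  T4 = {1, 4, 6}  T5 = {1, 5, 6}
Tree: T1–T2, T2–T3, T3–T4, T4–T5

A tree decomposition must satisfy three properties: every vertex lies in some bag; for every edge, both endpoints lie together in some bag; and for every vertex, the bags containing it form a connected subtree. Here vertex 2 appears in no bag, so the decomposition is invalid.

No — vertex 2 appears in no bag.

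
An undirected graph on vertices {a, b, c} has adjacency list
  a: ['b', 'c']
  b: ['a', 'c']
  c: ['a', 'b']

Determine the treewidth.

2

A width-2 tree decomposition is:
Bags: B1 = {a, b, c}
Tree: (single bag)
With just one bag of size 3, the width is 3 − 1 = 2, so tw(G) ≤ 2. Conversely, {a, b, c} is a clique of size 3, and the vertices of any clique must share a bag in every tree decomposition; so some bag has ≥ 3 vertices and tw(G) ≥ 2. The upper and lower bounds meet at 2, so that is the treewidth.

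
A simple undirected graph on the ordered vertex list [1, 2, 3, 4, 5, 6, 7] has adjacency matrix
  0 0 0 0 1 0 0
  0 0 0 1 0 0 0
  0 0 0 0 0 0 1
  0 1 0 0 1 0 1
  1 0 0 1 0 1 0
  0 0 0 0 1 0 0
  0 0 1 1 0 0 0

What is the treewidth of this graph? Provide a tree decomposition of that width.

Each bag holds 2 vertices, so the decomposition has width 1, which upper-bounds the treewidth. Any graph with an edge has treewidth ≥ 1, and G has the edge 7–4. Therefore the treewidth is 1.

Treewidth 1.
One such decomposition:
Bags: B1 = {4, 7}  B2 = {4, 5}  B3 = {1, 5}  B4 = {3, 7}  B5 = {5, 6}  B6 = {2, 4}
Tree: B1–B2, B2–B3, B1–B4, B2–B5, B2–B6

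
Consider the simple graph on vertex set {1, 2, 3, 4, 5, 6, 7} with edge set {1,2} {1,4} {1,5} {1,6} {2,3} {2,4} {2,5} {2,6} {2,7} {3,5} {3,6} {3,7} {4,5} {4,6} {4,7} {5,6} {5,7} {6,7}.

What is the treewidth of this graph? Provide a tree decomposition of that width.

Treewidth 4.
One such decomposition:
Bags: B1 = {2, 4, 5, 6, 7}  B2 = {1, 2, 4, 5, 6}  B3 = {2, 3, 5, 6, 7}
Tree: B1–B2, B1–B3

Every bag has size at most 5, so the width is 5 − 1 = 4 and tw(G) ≤ 4. For the lower bound, the 5 vertices {2, 3, 5, 6, 7} are pairwise adjacent, and any tree decomposition puts a clique entirely inside one bag — forcing width ≥ 4. Hence tw(G) = 4 exactly.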